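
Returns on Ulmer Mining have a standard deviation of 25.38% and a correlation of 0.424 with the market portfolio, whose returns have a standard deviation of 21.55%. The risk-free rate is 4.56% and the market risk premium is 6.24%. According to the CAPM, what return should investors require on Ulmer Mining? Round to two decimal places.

7.68%

β = ρ × σ_i / σ_m = 0.424 × 25.38% / 21.55% = 0.4994
E(R) = 4.56% + 0.4994 × 6.24% = 7.68%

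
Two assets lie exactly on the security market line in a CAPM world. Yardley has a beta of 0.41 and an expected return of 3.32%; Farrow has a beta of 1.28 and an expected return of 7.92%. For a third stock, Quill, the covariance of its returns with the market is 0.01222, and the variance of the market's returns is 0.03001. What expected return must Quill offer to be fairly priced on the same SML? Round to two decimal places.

MRP = (7.92% − 3.32%) / (1.28 − 0.41) = 5.2874%
R_f = 3.32% − 0.41 × 5.2874% = 1.1522%
β_Quill = Cov / Var(R_m) = 0.01222 / 0.03001 = 0.4072
E(R_Quill) = R_f + β × MRP = 1.1522% + 0.4072 × 5.2874% = 3.31%

3.31%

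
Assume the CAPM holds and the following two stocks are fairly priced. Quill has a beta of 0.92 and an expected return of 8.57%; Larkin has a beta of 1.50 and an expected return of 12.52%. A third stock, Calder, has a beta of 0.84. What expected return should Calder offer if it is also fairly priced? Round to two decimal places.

MRP (SML slope) = (12.52% − 8.57%) / (1.50 − 0.92) = 3.95% / 0.58 = 6.8103%
R_f (intercept) = 8.57% − 0.92 × 6.8103% = 2.3045%
E(R_Calder) = R_f + β × MRP = 2.3045% + 0.84 × 6.8103% = 8.03%

8.03%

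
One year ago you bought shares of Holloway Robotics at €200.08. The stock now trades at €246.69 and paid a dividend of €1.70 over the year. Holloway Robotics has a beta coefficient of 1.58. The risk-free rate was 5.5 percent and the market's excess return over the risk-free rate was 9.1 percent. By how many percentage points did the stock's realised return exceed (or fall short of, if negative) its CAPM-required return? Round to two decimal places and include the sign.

Realised HPR = (P1 + D1 − P0) / P0 = (246.69 + 1.70 − 200.08) / 200.08 = 48.31 / 200.08 = 24.1453%
CAPM required = R_f + β·MRP = 5.5% + 1.58 × 9.1% = 19.8780%
α = realised − required = 24.1453% − 19.8780% = +4.27%

+4.27%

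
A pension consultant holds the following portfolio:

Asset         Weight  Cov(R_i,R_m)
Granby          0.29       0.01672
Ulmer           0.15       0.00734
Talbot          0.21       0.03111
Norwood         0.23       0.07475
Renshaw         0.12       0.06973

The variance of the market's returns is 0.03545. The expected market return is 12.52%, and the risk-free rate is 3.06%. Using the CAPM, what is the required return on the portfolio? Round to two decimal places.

13.21%

β_Granby = 0.01672 / 0.03545 = 0.4717
β_Ulmer = 0.00734 / 0.03545 = 0.2071
β_Talbot = 0.03111 / 0.03545 = 0.8776
β_Norwood = 0.07475 / 0.03545 = 2.1086
β_Renshaw = 0.06973 / 0.03545 = 1.9670
β_P = Σ w_i β_i = 0.29×0.4717 + 0.15×0.2071 + 0.21×0.8776 + 0.23×2.1086 + 0.12×1.9670 = 1.0732
MRP = 12.52% − 3.06% = 9.46%
E(R_P) = R_f + β_P × MRP = 3.06% + 1.0732 × 9.46% = 13.21%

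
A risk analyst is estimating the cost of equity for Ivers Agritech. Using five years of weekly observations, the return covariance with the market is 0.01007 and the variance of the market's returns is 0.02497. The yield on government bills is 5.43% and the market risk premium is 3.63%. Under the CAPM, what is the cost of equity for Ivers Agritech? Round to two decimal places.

β = Cov(R_i, R_m) / Var(R_m) = 0.01007 / 0.02497 = 0.4033
E(R) = R_f + β × MRP = 5.43% + 0.4033 × 3.63% = 6.89%

6.89%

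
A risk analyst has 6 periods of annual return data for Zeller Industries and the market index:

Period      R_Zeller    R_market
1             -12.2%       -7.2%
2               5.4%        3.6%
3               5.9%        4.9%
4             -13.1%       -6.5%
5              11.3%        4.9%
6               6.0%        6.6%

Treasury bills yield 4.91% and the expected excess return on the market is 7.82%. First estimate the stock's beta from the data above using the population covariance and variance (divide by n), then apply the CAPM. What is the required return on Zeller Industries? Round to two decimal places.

Mean R_i = (-12.2 + 5.4 + 5.9 − 13.1 + 11.3 + 6.0) / 6 = 0.5500%
Mean R_m = (-7.2 + 3.6 + 4.9 − 6.5 + 4.9 + 6.6) / 6 = 1.0500%
Σ(R_i − R̄_i)(R_m − R̄_m) = 312.8450  ⇒  Cov = 312.8450 / 6 = 52.1408
Σ(R_m − R̄_m)² = 192.0150  ⇒  Var(R_m) = 192.0150 / 6 = 32.0025
β = Cov / Var(R_m) = 52.1408 / 32.0025 = 1.6293
E(R) = R_f + β × MRP = 4.91% + 1.6293 × 7.82% = 17.65%

17.65%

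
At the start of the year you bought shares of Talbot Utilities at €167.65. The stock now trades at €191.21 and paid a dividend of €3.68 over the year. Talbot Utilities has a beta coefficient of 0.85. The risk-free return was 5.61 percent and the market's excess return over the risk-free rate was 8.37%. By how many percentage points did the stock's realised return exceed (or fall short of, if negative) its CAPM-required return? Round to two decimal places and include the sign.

+3.52%

Realised HPR = (P1 + D1 − P0) / P0 = (191.21 + 3.68 − 167.65) / 167.65 = 27.24 / 167.65 = 16.2481%
CAPM required = R_f + β·MRP = 5.61% + 0.85 × 8.37% = 12.7245%
α = realised − required = 16.2481% − 12.7245% = +3.52%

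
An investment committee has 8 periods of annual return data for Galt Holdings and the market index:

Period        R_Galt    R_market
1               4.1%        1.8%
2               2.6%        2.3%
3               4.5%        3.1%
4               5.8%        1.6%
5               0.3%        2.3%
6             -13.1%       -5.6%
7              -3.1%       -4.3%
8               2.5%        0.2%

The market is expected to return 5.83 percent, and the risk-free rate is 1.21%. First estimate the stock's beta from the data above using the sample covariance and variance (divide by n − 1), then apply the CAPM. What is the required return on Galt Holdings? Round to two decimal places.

Mean R_i = (4.1 + 2.6 + 4.5 + 5.8 + 0.3 − 13.1 − 3.1 + 2.5) / 8 = 0.4500%
Mean R_m = (1.8 + 2.3 + 3.1 + 1.6 + 2.3 − 5.6 − 4.3 + 0.2) / 8 = 0.1750%
Σ(R_i − R̄_i)(R_m − R̄_m) = 123.8400  ⇒  Cov = 123.8400 / 7 = 17.6914
Σ(R_m − R̄_m)² = 75.6350  ⇒  Var(R_m) = 75.6350 / 7 = 10.8050
β = Cov / Var(R_m) = 17.6914 / 10.8050 = 1.6373
MRP = 5.83% − 1.21% = 4.62%
E(R) = R_f + β × MRP = 1.21% + 1.6373 × 4.62% = 8.77%

8.77%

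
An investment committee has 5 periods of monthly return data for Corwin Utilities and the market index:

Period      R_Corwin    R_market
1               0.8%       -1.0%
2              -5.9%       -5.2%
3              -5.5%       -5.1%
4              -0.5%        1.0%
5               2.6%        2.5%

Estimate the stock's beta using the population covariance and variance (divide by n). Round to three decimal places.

1.031

Mean R_i = (0.8 − 5.9 − 5.5 − 0.5 + 2.6) / 5 = -1.7000%
Mean R_m = (-1.0 − 5.2 − 5.1 + 1.0 + 2.5) / 5 = -1.5600%
Σ(R_i − R̄_i)(R_m − R̄_m) = 50.6700  ⇒  Cov = 50.6700 / 5 = 10.1340
Σ(R_m − R̄_m)² = 49.1320  ⇒  Var(R_m) = 49.1320 / 5 = 9.8264
β = Cov / Var(R_m) = 10.1340 / 9.8264 = 1.0313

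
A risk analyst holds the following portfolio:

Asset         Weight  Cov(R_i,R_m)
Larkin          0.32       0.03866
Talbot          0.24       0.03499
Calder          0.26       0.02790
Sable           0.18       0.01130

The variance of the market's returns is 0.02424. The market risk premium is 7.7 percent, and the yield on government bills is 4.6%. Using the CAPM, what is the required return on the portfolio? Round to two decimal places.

14.15%

β_Larkin = 0.03866 / 0.02424 = 1.5949
β_Talbot = 0.03499 / 0.02424 = 1.4435
β_Calder = 0.02790 / 0.02424 = 1.1510
β_Sable = 0.01130 / 0.02424 = 0.4662
β_P = Σ w_i β_i = 0.32×1.5949 + 0.24×1.4435 + 0.26×1.1510 + 0.18×0.4662 = 1.2400
E(R_P) = R_f + β_P × MRP = 4.6% + 1.2400 × 7.7% = 14.15%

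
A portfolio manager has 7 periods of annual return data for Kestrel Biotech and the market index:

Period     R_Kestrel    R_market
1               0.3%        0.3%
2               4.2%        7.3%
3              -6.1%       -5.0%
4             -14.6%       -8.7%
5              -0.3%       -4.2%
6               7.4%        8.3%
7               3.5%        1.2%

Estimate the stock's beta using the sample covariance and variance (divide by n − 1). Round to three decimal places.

1.052

Mean R_i = (0.3 + 4.2 − 6.1 − 14.6 − 0.3 + 7.4 + 3.5) / 7 = -0.8000%
Mean R_m = (0.3 + 7.3 − 5.0 − 8.7 − 4.2 + 8.3 + 1.2) / 7 = -0.1143%
Σ(R_i − R̄_i)(R_m − R̄_m) = 254.5100  ⇒  Cov = 254.5100 / 6 = 42.4183
Σ(R_m − R̄_m)² = 241.9486  ⇒  Var(R_m) = 241.9486 / 6 = 40.3248
β = Cov / Var(R_m) = 42.4183 / 40.3248 = 1.0519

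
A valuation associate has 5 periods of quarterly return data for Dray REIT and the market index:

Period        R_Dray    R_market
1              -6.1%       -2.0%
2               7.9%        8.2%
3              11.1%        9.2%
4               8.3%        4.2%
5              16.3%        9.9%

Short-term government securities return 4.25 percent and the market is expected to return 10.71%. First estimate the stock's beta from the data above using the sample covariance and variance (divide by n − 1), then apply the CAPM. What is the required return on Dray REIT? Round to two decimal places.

Mean R_i = (-6.1 + 7.9 + 11.1 + 8.3 + 16.3) / 5 = 7.5000%
Mean R_m = (-2.0 + 8.2 + 9.2 + 4.2 + 9.9) / 5 = 5.9000%
Σ(R_i − R̄_i)(R_m − R̄_m) = 154.0800  ⇒  Cov = 154.0800 / 4 = 38.5200
Σ(R_m − R̄_m)² = 97.4800  ⇒  Var(R_m) = 97.4800 / 4 = 24.3700
β = Cov / Var(R_m) = 38.5200 / 24.3700 = 1.5806
MRP = 10.71% − 4.25% = 6.46%
E(R) = R_f + β × MRP = 4.25% + 1.5806 × 6.46% = 14.46%

14.46%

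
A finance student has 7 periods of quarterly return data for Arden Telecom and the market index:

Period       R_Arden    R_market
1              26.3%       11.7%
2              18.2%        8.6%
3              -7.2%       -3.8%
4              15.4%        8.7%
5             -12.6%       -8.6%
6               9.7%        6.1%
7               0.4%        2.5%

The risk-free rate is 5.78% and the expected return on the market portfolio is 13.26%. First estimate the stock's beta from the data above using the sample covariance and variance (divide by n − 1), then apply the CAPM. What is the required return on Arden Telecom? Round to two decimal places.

Mean R_i = (26.3 + 18.2 − 7.2 + 15.4 − 12.6 + 9.7 + 0.4) / 7 = 7.1714%
Mean R_m = (11.7 + 8.6 − 3.8 + 8.7 − 8.6 + 6.1 + 2.5) / 7 = 3.6000%
Σ(R_i − R̄_i)(R_m − R̄_m) = 613.3800  ⇒  Cov = 613.3800 / 6 = 102.2300
Σ(R_m − R̄_m)² = 327.6800  ⇒  Var(R_m) = 327.6800 / 6 = 54.6133
β = Cov / Var(R_m) = 102.2300 / 54.6133 = 1.8719
MRP = 13.26% − 5.78% = 7.48%
E(R) = R_f + β × MRP = 5.78% + 1.8719 × 7.48% = 19.78%

19.78%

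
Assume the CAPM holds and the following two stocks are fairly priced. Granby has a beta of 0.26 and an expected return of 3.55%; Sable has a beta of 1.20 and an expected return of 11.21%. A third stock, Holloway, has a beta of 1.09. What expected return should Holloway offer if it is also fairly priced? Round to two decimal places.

10.31%

MRP (SML slope) = (11.21% − 3.55%) / (1.20 − 0.26) = 7.66% / 0.94 = 8.1489%
R_f (intercept) = 3.55% − 0.26 × 8.1489% = 1.4313%
E(R_Holloway) = R_f + β × MRP = 1.4313% + 1.09 × 8.1489% = 10.31%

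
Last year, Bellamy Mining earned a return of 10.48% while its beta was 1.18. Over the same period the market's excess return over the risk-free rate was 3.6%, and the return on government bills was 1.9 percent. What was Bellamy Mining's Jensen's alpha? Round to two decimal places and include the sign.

CAPM benchmark = R_f + β(R_m − R_f) = 1.9% + 1.18 × 3.6% = 6.1480%
α = actual − benchmark = 10.48% − 6.1480% = +4.33%

+4.33%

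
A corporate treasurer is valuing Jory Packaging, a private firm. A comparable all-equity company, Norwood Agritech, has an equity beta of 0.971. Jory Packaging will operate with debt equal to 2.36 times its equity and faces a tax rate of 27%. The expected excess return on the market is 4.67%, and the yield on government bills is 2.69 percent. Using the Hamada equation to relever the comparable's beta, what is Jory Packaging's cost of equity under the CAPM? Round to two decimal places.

β_L = β_U × [1 + (1 − t)(D/E)] = 0.971 × [1 + (1 − 0.27) × 2.36]
    = 0.971 × [1 + 0.73 × 2.36] = 0.971 × 2.7228 = 2.6438
E(R) = R_f + β_L × MRP = 2.69% + 2.6438 × 4.67% = 15.04%

15.04%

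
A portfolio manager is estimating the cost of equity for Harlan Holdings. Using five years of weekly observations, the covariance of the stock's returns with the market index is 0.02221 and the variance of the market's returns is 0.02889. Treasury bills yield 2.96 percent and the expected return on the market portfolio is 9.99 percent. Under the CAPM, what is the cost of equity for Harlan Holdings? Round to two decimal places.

β = Cov(R_i, R_m) / Var(R_m) = 0.02221 / 0.02889 = 0.7688
MRP = 9.99% − 2.96% = 7.03%
E(R) = R_f + β × MRP = 2.96% + 0.7688 × 7.03% = 8.36%

8.36%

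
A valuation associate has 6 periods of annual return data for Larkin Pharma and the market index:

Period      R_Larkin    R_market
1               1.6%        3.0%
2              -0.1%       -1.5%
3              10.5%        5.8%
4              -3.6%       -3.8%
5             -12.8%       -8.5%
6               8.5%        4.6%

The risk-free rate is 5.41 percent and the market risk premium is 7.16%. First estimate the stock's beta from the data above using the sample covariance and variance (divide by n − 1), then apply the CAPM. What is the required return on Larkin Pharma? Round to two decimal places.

Mean R_i = (1.6 − 0.1 + 10.5 − 3.6 − 12.8 + 8.5) / 6 = 0.6833%
Mean R_m = (3.0 − 1.5 + 5.8 − 3.8 − 8.5 + 4.6) / 6 = -0.0667%
Σ(R_i − R̄_i)(R_m − R̄_m) = 227.7033  ⇒  Cov = 227.7033 / 5 = 45.5407
Σ(R_m − R̄_m)² = 152.7133  ⇒  Var(R_m) = 152.7133 / 5 = 30.5427
β = Cov / Var(R_m) = 45.5407 / 30.5427 = 1.4911
E(R) = R_f + β × MRP = 5.41% + 1.4911 × 7.16% = 16.09%

16.09%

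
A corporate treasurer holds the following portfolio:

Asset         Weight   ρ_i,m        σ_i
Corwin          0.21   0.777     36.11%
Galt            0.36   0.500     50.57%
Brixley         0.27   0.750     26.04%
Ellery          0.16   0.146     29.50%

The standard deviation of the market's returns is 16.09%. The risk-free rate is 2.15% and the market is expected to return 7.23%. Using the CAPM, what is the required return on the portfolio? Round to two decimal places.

8.77%

β_Corwin = 0.777 × 36.11% / 16.09% = 1.7438
β_Galt = 0.500 × 50.57% / 16.09% = 1.5715
β_Brixley = 0.750 × 26.04% / 16.09% = 1.2138
β_Ellery = 0.146 × 29.50% / 16.09% = 0.2677
β_P = Σ w_i β_i = 0.21×1.7438 + 0.36×1.5715 + 0.27×1.2138 + 0.16×0.2677 = 1.3025
MRP = 7.23% − 2.15% = 5.08%
E(R_P) = R_f + β_P × MRP = 2.15% + 1.3025 × 5.08% = 8.77%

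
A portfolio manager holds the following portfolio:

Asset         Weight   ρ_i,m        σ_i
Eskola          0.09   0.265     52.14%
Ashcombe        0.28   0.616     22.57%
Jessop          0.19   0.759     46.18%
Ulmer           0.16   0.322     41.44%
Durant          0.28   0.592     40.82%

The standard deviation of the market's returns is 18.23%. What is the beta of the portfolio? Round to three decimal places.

β_Eskola = 0.265 × 52.14% / 18.23% = 0.7579
β_Ashcombe = 0.616 × 22.57% / 18.23% = 0.7627
β_Jessop = 0.759 × 46.18% / 18.23% = 1.9227
β_Ulmer = 0.322 × 41.44% / 18.23% = 0.7320
β_Durant = 0.592 × 40.82% / 18.23% = 1.3256
β_P = Σ w_i β_i = 0.09×0.7579 + 0.28×0.7627 + 0.19×1.9227 + 0.16×0.7320 + 0.28×1.3256 = 1.1354

1.135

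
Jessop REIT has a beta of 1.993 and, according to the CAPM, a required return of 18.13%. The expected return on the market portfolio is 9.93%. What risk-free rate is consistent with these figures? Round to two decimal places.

E(R) = R_f + β(E(R_m) − R_f) = R_f(1 − β) + β·E(R_m)
18.13% = R_f × (1 − 1.993) + 1.993 × 9.93%
18.13% = R_f × -0.993 + 19.79049%
R_f = (18.13% − 19.79049%) / -0.993 = 1.67%

1.67%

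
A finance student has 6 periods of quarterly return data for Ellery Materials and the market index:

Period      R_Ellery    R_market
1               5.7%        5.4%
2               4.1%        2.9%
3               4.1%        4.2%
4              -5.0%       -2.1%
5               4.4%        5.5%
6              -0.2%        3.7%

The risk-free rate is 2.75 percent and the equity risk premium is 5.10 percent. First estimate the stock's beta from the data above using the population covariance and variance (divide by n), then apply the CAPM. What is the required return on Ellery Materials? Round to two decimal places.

9.34%

Mean R_i = (5.7 + 4.1 + 4.1 − 5.0 + 4.4 − 0.2) / 6 = 2.1833%
Mean R_m = (5.4 + 2.9 + 4.2 − 2.1 + 5.5 + 3.7) / 6 = 3.2667%
Σ(R_i − R̄_i)(R_m − R̄_m) = 51.0567  ⇒  Cov = 51.0567 / 6 = 8.5095
Σ(R_m − R̄_m)² = 39.5333  ⇒  Var(R_m) = 39.5333 / 6 = 6.5889
β = Cov / Var(R_m) = 8.5095 / 6.5889 = 1.2915
E(R) = R_f + β × MRP = 2.75% + 1.2915 × 5.10% = 9.34%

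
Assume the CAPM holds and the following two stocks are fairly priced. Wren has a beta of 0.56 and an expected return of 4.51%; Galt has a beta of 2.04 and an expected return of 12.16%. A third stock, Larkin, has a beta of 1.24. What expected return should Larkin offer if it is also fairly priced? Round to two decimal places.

MRP (SML slope) = (12.16% − 4.51%) / (2.04 − 0.56) = 7.65% / 1.48 = 5.1689%
R_f (intercept) = 4.51% − 0.56 × 5.1689% = 1.6154%
E(R_Larkin) = R_f + β × MRP = 1.6154% + 1.24 × 5.1689% = 8.02%

8.02%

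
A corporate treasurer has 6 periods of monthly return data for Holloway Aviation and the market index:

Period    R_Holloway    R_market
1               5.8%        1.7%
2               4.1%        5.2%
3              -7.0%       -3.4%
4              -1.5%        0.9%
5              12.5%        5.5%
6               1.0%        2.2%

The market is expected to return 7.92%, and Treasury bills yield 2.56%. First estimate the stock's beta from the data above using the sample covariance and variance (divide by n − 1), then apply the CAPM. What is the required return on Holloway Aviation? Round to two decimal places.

Mean R_i = (5.8 + 4.1 − 7.0 − 1.5 + 12.5 + 1.0) / 6 = 2.4833%
Mean R_m = (1.7 + 5.2 − 3.4 + 0.9 + 5.5 + 2.2) / 6 = 2.0167%
Σ(R_i − R̄_i)(R_m − R̄_m) = 94.5317  ⇒  Cov = 94.5317 / 5 = 18.9063
Σ(R_m − R̄_m)² = 52.9883  ⇒  Var(R_m) = 52.9883 / 5 = 10.5977
β = Cov / Var(R_m) = 18.9063 / 10.5977 = 1.7840
MRP = 7.92% − 2.56% = 5.36%
E(R) = R_f + β × MRP = 2.56% + 1.7840 × 5.36% = 12.12%

12.12%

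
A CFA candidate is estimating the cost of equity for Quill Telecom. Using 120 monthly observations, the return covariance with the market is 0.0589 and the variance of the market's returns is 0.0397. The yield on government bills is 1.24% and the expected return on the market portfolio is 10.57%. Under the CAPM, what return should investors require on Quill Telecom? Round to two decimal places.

15.08%

β = Cov(R_i, R_m) / Var(R_m) = 0.0589 / 0.0397 = 1.4836
MRP = 10.57% − 1.24% = 9.33%
E(R) = R_f + β × MRP = 1.24% + 1.4836 × 9.33% = 15.08%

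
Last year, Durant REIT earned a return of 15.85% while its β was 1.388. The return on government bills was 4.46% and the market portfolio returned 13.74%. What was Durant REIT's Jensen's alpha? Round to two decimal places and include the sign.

Market excess return = 13.74% − 4.46% = 9.28%
CAPM benchmark = R_f + β(R_m − R_f) = 4.46% + 1.388 × 9.28% = 17.34064%
α = actual − benchmark = 15.85% − 17.34064% = -1.49%

-1.49%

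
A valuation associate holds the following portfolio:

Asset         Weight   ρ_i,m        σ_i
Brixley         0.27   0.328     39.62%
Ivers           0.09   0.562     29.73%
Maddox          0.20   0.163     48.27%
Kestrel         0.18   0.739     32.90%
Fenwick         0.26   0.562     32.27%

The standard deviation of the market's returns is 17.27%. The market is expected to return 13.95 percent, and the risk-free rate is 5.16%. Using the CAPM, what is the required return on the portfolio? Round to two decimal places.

13.14%

β_Brixley = 0.328 × 39.62% / 17.27% = 0.7525
β_Ivers = 0.562 × 29.73% / 17.27% = 0.9675
β_Maddox = 0.163 × 48.27% / 17.27% = 0.4556
β_Kestrel = 0.739 × 32.90% / 17.27% = 1.4078
β_Fenwick = 0.562 × 32.27% / 17.27% = 1.0501
β_P = Σ w_i β_i = 0.27×0.7525 + 0.09×0.9675 + 0.20×0.4556 + 0.18×1.4078 + 0.26×1.0501 = 0.9078
MRP = 13.95% − 5.16% = 8.79%
E(R_P) = R_f + β_P × MRP = 5.16% + 0.9078 × 8.79% = 13.14%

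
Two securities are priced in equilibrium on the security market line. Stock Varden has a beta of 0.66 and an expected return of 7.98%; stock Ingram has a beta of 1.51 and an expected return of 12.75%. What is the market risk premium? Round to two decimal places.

5.61%

Both satisfy E(R) = R_f + β·MRP, so the slope of the SML is
MRP = (12.75% − 7.98%) / (1.51 − 0.66) = 4.77% / 0.85 = 5.6118%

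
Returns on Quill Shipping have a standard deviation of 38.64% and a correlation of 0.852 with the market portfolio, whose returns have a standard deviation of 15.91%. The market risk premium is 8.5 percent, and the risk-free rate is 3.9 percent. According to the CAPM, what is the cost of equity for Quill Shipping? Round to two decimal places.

β = ρ × σ_i / σ_m = 0.852 × 38.64% / 15.91% = 2.0692
E(R) = 3.9% + 2.0692 × 8.5% = 21.49%

21.49%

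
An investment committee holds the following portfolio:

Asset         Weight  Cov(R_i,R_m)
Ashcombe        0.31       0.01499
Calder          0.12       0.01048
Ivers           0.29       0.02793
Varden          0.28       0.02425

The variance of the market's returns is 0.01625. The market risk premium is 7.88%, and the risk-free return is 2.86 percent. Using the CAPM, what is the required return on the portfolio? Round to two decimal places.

12.94%

β_Ashcombe = 0.01499 / 0.01625 = 0.9225
β_Calder = 0.01048 / 0.01625 = 0.6449
β_Ivers = 0.02793 / 0.01625 = 1.7188
β_Varden = 0.02425 / 0.01625 = 1.4923
β_P = Σ w_i β_i = 0.31×0.9225 + 0.12×0.6449 + 0.29×1.7188 + 0.28×1.4923 = 1.2797
E(R_P) = R_f + β_P × MRP = 2.86% + 1.2797 × 7.88% = 12.94%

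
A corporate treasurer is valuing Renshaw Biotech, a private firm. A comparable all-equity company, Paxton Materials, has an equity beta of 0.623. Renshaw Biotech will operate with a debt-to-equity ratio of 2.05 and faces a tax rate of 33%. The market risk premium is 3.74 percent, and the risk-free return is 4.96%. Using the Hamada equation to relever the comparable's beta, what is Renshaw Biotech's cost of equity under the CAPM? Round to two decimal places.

10.49%

β_L = β_U × [1 + (1 − t)(D/E)] = 0.623 × [1 + (1 − 0.33) × 2.05]
    = 0.623 × [1 + 0.67 × 2.05] = 0.623 × 2.3735 = 1.4787
E(R) = R_f + β_L × MRP = 4.96% + 1.4787 × 3.74% = 10.49%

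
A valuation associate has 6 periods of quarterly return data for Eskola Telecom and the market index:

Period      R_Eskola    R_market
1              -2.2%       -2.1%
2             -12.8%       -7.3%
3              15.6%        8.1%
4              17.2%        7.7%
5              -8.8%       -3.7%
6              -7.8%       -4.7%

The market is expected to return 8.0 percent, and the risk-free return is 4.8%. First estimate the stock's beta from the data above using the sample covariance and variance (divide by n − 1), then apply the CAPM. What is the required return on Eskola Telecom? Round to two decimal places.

11.07%

Mean R_i = (-2.2 − 12.8 + 15.6 + 17.2 − 8.8 − 7.8) / 6 = 0.2000%
Mean R_m = (-2.1 − 7.3 + 8.1 + 7.7 − 3.7 − 4.7) / 6 = -0.3333%
Σ(R_i − R̄_i)(R_m − R̄_m) = 426.4800  ⇒  Cov = 426.4800 / 5 = 85.2960
Σ(R_m − R̄_m)² = 217.7133  ⇒  Var(R_m) = 217.7133 / 5 = 43.5427
β = Cov / Var(R_m) = 85.2960 / 43.5427 = 1.9589
MRP = 8.0% − 4.8% = 3.20%
E(R) = R_f + β × MRP = 4.8% + 1.9589 × 3.2% = 11.07%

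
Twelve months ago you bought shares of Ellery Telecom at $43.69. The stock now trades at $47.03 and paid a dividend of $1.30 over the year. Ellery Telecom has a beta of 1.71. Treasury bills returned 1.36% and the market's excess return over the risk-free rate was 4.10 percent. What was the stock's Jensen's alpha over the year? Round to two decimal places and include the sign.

Realised HPR = (P1 + D1 − P0) / P0 = (47.03 + 1.30 − 43.69) / 43.69 = 4.64 / 43.69 = 10.6203%
CAPM required = R_f + β·MRP = 1.36% + 1.71 × 4.10% = 8.3710%
α = realised − required = 10.6203% − 8.3710% = +2.25%

+2.25%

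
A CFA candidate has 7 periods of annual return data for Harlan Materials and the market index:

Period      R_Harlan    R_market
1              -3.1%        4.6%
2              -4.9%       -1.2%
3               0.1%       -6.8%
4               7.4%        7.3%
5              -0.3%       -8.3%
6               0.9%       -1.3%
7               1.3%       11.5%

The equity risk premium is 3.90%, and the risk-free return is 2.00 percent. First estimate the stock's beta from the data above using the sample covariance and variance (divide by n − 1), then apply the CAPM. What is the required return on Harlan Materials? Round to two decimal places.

Mean R_i = (-3.1 − 4.9 + 0.1 + 7.4 − 0.3 + 0.9 + 1.3) / 7 = 0.2000%
Mean R_m = (4.6 − 1.2 − 6.8 + 7.3 − 8.3 − 1.3 + 11.5) / 7 = 0.8286%
Σ(R_i − R̄_i)(R_m − R̄_m) = 60.0700  ⇒  Cov = 60.0700 / 6 = 10.0117
Σ(R_m − R̄_m)² = 320.1543  ⇒  Var(R_m) = 320.1543 / 6 = 53.3591
β = Cov / Var(R_m) = 10.0117 / 53.3591 = 0.1876
E(R) = R_f + β × MRP = 2.00% + 0.1876 × 3.90% = 2.73%

2.73%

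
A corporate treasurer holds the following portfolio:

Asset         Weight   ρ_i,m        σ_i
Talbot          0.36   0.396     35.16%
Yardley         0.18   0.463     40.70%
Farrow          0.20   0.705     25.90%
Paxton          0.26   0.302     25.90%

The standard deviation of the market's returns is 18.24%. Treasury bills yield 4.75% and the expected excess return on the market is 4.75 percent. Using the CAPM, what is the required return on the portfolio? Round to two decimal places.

8.42%

β_Talbot = 0.396 × 35.16% / 18.24% = 0.7633
β_Yardley = 0.463 × 40.70% / 18.24% = 1.0331
β_Farrow = 0.705 × 25.90% / 18.24% = 1.0011
β_Paxton = 0.302 × 25.90% / 18.24% = 0.4288
β_P = Σ w_i β_i = 0.36×0.7633 + 0.18×1.0331 + 0.20×1.0011 + 0.26×0.4288 = 0.7725
E(R_P) = R_f + β_P × MRP = 4.75% + 0.7725 × 4.75% = 8.42%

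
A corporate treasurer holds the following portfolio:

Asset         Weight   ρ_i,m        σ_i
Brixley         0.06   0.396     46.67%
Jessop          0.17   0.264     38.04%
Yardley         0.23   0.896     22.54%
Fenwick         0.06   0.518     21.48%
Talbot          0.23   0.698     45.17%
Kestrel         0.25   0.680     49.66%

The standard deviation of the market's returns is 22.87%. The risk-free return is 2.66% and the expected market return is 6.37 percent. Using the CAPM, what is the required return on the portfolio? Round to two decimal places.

β_Brixley = 0.396 × 46.67% / 22.87% = 0.8081
β_Jessop = 0.264 × 38.04% / 22.87% = 0.4391
β_Yardley = 0.896 × 22.54% / 22.87% = 0.8831
β_Fenwick = 0.518 × 21.48% / 22.87% = 0.4865
β_Talbot = 0.698 × 45.17% / 22.87% = 1.3786
β_Kestrel = 0.680 × 49.66% / 22.87% = 1.4766
β_P = Σ w_i β_i = 0.06×0.8081 + 0.17×0.4391 + 0.23×0.8831 + 0.06×0.4865 + 0.23×1.3786 + 0.25×1.4766 = 1.0417
MRP = 6.37% − 2.66% = 3.71%
E(R_P) = R_f + β_P × MRP = 2.66% + 1.0417 × 3.71% = 6.52%

6.52%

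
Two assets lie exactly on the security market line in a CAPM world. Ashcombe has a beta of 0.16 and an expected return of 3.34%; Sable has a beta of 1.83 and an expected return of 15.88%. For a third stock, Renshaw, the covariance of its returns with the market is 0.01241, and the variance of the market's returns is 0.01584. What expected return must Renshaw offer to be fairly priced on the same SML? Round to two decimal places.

8.02%

MRP = (15.88% − 3.34%) / (1.83 − 0.16) = 7.5090%
R_f = 3.34% − 0.16 × 7.5090% = 2.1386%
β_Renshaw = Cov / Var(R_m) = 0.01241 / 0.01584 = 0.7835
E(R_Renshaw) = R_f + β × MRP = 2.1386% + 0.7835 × 7.5090% = 8.02%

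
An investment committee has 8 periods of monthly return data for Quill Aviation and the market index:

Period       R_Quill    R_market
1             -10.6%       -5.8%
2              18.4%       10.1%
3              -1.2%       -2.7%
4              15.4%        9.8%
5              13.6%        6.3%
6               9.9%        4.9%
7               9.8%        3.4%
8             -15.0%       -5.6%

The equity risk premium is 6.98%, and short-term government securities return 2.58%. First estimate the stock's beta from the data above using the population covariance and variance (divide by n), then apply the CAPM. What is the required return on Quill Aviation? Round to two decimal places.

Mean R_i = (-10.6 + 18.4 − 1.2 + 15.4 + 13.6 + 9.9 + 9.8 − 15.0) / 8 = 5.0375%
Mean R_m = (-5.8 + 10.1 − 2.7 + 9.8 + 6.3 + 4.9 + 3.4 − 5.6) / 8 = 2.5500%
Σ(R_i − R̄_i)(R_m − R̄_m) = 550.2250  ⇒  Cov = 550.2250 / 8 = 68.7781
Σ(R_m − R̄_m)² = 293.5800  ⇒  Var(R_m) = 293.5800 / 8 = 36.6975
β = Cov / Var(R_m) = 68.7781 / 36.6975 = 1.8742
E(R) = R_f + β × MRP = 2.58% + 1.8742 × 6.98% = 15.66%

15.66%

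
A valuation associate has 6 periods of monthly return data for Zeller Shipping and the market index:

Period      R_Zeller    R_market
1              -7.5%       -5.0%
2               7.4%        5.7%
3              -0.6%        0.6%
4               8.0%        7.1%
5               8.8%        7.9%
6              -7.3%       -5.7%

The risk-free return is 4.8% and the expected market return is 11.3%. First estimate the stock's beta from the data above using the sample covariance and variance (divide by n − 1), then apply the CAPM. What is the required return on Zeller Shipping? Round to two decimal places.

Mean R_i = (-7.5 + 7.4 − 0.6 + 8.0 + 8.8 − 7.3) / 6 = 1.4667%
Mean R_m = (-5.0 + 5.7 + 0.6 + 7.1 + 7.9 − 5.7) / 6 = 1.7667%
Σ(R_i − R̄_i)(R_m − R̄_m) = 231.7033  ⇒  Cov = 231.7033 / 5 = 46.3407
Σ(R_m − R̄_m)² = 184.4333  ⇒  Var(R_m) = 184.4333 / 5 = 36.8867
β = Cov / Var(R_m) = 46.3407 / 36.8867 = 1.2563
MRP = 11.3% − 4.8% = 6.50%
E(R) = R_f + β × MRP = 4.8% + 1.2563 × 6.5% = 12.97%

12.97%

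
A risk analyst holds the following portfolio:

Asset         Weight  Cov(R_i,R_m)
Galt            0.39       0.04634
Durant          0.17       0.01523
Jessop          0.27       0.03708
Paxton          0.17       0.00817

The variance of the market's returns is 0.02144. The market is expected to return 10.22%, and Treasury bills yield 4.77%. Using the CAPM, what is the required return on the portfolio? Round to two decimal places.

β_Galt = 0.04634 / 0.02144 = 2.1614
β_Durant = 0.01523 / 0.02144 = 0.7104
β_Jessop = 0.03708 / 0.02144 = 1.7295
β_Paxton = 0.00817 / 0.02144 = 0.3811
β_P = Σ w_i β_i = 0.39×2.1614 + 0.17×0.7104 + 0.27×1.7295 + 0.17×0.3811 = 1.4955
MRP = 10.22% − 4.77% = 5.45%
E(R_P) = R_f + β_P × MRP = 4.77% + 1.4955 × 5.45% = 12.92%

12.92%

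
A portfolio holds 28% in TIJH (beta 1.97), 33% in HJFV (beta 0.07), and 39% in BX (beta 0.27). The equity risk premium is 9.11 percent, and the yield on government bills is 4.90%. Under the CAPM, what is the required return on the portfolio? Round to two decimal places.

β_P = Σ w_i β_i = 0.28×1.97 + 0.33×0.07 + 0.39×0.27 = 0.6800
E(R_P) = R_f + β_P × MRP = 4.90% + 0.6800 × 9.11% = 11.09%

11.09%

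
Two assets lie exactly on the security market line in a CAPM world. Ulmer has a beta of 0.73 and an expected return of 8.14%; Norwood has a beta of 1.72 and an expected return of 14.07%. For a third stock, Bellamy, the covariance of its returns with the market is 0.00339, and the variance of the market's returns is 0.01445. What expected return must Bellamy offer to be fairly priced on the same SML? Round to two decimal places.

5.17%

MRP = (14.07% − 8.14%) / (1.72 − 0.73) = 5.9899%
R_f = 8.14% − 0.73 × 5.9899% = 3.7674%
β_Bellamy = Cov / Var(R_m) = 0.00339 / 0.01445 = 0.2346
E(R_Bellamy) = R_f + β × MRP = 3.7674% + 0.2346 × 5.9899% = 5.17%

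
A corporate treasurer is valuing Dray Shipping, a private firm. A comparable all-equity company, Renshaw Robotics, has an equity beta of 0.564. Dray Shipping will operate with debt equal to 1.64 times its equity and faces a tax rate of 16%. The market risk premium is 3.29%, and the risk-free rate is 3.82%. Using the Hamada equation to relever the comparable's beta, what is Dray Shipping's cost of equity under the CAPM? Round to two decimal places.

β_L = β_U × [1 + (1 − t)(D/E)] = 0.564 × [1 + (1 − 0.16) × 1.64]
    = 0.564 × [1 + 0.84 × 1.64] = 0.564 × 2.3776 = 1.3410
E(R) = R_f + β_L × MRP = 3.82% + 1.3410 × 3.29% = 8.23%

8.23%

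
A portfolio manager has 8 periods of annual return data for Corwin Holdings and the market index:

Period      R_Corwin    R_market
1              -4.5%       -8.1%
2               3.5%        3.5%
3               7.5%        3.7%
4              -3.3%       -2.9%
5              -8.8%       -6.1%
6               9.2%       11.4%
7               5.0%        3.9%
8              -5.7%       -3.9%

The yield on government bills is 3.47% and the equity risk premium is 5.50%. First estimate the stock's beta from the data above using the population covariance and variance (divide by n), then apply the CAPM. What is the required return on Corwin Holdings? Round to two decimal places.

Mean R_i = (-4.5 + 3.5 + 7.5 − 3.3 − 8.8 + 9.2 + 5.0 − 5.7) / 8 = 0.3625%
Mean R_m = (-8.1 + 3.5 + 3.7 − 2.9 − 6.1 + 11.4 + 3.9 − 3.9) / 8 = 0.1875%
Σ(R_i − R̄_i)(R_m − R̄_m) = 285.7663  ⇒  Cov = 285.7663 / 8 = 35.7208
Σ(R_m − R̄_m)² = 297.2688  ⇒  Var(R_m) = 297.2688 / 8 = 37.1586
β = Cov / Var(R_m) = 35.7208 / 37.1586 = 0.9613
E(R) = R_f + β × MRP = 3.47% + 0.9613 × 5.50% = 8.76%

8.76%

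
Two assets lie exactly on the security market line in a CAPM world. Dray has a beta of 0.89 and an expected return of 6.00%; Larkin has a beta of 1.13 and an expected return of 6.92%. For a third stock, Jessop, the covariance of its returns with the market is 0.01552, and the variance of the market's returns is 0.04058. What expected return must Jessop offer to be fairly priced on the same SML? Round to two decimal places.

4.05%

MRP = (6.92% − 6.00%) / (1.13 − 0.89) = 3.8333%
R_f = 6.00% − 0.89 × 3.8333% = 2.5884%
β_Jessop = Cov / Var(R_m) = 0.01552 / 0.04058 = 0.3825
E(R_Jessop) = R_f + β × MRP = 2.5884% + 0.3825 × 3.8333% = 4.05%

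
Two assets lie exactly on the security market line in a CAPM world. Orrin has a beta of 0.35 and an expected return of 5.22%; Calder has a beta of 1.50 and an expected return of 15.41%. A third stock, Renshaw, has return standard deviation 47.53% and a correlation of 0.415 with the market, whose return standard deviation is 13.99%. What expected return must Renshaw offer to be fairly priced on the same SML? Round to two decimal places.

14.61%

MRP = (15.41% − 5.22%) / (1.50 − 0.35) = 8.8609%
R_f = 5.22% − 0.35 × 8.8609% = 2.1187%
β_Renshaw = ρ·σ_i/σ_m = 0.415 × 47.53 / 13.99 = 1.4099
E(R_Renshaw) = R_f + β × MRP = 2.1187% + 1.4099 × 8.8609% = 14.61%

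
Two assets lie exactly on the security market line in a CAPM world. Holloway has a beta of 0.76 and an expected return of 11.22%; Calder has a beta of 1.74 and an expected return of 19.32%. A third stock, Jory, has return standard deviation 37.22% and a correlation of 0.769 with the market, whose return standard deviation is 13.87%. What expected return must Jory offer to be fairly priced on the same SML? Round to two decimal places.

21.99%

MRP = (19.32% − 11.22%) / (1.74 − 0.76) = 8.2653%
R_f = 11.22% − 0.76 × 8.2653% = 4.9384%
β_Jory = ρ·σ_i/σ_m = 0.769 × 37.22 / 13.87 = 2.0636
E(R_Jory) = R_f + β × MRP = 4.9384% + 2.0636 × 8.2653% = 21.99%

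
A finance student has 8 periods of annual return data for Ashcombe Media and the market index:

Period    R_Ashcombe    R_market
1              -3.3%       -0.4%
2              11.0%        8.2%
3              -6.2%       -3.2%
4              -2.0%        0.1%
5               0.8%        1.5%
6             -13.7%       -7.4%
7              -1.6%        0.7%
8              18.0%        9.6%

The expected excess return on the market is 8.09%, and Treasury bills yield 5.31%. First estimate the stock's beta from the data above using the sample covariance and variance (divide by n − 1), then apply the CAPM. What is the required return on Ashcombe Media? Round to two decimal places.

Mean R_i = (-3.3 + 11.0 − 6.2 − 2.0 + 0.8 − 13.7 − 1.6 + 18.0) / 8 = 0.3750%
Mean R_m = (-0.4 + 8.2 − 3.2 + 0.1 + 1.5 − 7.4 + 0.7 + 9.6) / 8 = 1.1375%
Σ(R_i − R̄_i)(R_m − R̄_m) = 382.0075  ⇒  Cov = 382.0075 / 7 = 54.5725
Σ(R_m − R̄_m)² = 216.9588  ⇒  Var(R_m) = 216.9588 / 7 = 30.9941
β = Cov / Var(R_m) = 54.5725 / 30.9941 = 1.7607
E(R) = R_f + β × MRP = 5.31% + 1.7607 × 8.09% = 19.55%

19.55%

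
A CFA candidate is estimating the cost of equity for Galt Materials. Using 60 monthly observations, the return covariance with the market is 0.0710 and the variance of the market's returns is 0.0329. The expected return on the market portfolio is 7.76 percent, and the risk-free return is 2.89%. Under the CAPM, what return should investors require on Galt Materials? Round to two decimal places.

13.40%

β = Cov(R_i, R_m) / Var(R_m) = 0.0710 / 0.0329 = 2.1581
MRP = 7.76% − 2.89% = 4.87%
E(R) = R_f + β × MRP = 2.89% + 2.1581 × 4.87% = 13.40%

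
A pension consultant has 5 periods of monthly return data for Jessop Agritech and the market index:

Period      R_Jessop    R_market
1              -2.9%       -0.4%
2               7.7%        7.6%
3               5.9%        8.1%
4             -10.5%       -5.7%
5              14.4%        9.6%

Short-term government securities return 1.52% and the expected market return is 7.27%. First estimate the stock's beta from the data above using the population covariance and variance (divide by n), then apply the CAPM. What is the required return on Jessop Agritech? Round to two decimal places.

9.74%

Mean R_i = (-2.9 + 7.7 + 5.9 − 10.5 + 14.4) / 5 = 2.9200%
Mean R_m = (-0.4 + 7.6 + 8.1 − 5.7 + 9.6) / 5 = 3.8400%
Σ(R_i − R̄_i)(R_m − R̄_m) = 249.4960  ⇒  Cov = 249.4960 / 5 = 49.8992
Σ(R_m − R̄_m)² = 174.4520  ⇒  Var(R_m) = 174.4520 / 5 = 34.8904
β = Cov / Var(R_m) = 49.8992 / 34.8904 = 1.4302
MRP = 7.27% − 1.52% = 5.75%
E(R) = R_f + β × MRP = 1.52% + 1.4302 × 5.75% = 9.74%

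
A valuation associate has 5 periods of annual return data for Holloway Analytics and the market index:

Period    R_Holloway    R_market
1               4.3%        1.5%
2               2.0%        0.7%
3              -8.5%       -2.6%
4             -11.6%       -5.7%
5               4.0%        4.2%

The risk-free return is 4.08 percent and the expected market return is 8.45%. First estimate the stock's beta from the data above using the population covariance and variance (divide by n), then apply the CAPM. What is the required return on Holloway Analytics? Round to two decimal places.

Mean R_i = (4.3 + 2.0 − 8.5 − 11.6 + 4.0) / 5 = -1.9600%
Mean R_m = (1.5 + 0.7 − 2.6 − 5.7 + 4.2) / 5 = -0.3800%
Σ(R_i − R̄_i)(R_m − R̄_m) = 109.1460  ⇒  Cov = 109.1460 / 5 = 21.8292
Σ(R_m − R̄_m)² = 58.9080  ⇒  Var(R_m) = 58.9080 / 5 = 11.7816
β = Cov / Var(R_m) = 21.8292 / 11.7816 = 1.8528
MRP = 8.45% − 4.08% = 4.37%
E(R) = R_f + β × MRP = 4.08% + 1.8528 × 4.37% = 12.18%

12.18%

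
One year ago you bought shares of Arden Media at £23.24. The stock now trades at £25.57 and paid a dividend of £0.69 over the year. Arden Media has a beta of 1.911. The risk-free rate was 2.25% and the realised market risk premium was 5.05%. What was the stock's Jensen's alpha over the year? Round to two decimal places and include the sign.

Realised HPR = (P1 + D1 − P0) / P0 = (25.57 + 0.69 − 23.24) / 23.24 = 3.02 / 23.24 = 12.9948%
CAPM required = R_f + β·MRP = 2.25% + 1.911 × 5.05% = 11.90055%
α = realised − required = 12.9948% − 11.90055% = +1.09%

+1.09%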